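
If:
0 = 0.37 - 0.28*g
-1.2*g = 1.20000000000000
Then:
No Solution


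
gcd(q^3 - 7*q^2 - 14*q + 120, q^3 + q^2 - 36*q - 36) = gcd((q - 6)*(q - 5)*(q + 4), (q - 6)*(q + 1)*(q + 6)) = q - 6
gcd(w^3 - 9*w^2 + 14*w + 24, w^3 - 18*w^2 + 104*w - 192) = w^2 - 10*w + 24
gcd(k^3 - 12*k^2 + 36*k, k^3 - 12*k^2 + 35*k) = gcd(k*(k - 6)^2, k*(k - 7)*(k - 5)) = k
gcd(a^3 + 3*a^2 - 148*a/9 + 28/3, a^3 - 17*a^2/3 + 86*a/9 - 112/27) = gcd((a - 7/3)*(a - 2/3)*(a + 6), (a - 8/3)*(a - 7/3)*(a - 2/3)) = a^2 - 3*a + 14/9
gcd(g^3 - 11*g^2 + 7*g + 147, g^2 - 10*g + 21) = g - 7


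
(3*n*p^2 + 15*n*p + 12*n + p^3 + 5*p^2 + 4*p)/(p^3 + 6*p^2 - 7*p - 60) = (3*n*p + 3*n + p^2 + p)/(p^2 + 2*p - 15)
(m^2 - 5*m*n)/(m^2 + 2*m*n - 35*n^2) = m/(m + 7*n)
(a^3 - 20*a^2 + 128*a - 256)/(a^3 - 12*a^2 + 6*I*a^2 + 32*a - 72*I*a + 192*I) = (a - 8)/(a + 6*I)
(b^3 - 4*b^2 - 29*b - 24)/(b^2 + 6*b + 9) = (b^2 - 7*b - 8)/(b + 3)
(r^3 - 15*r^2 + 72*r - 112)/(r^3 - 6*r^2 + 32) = (r - 7)/(r + 2)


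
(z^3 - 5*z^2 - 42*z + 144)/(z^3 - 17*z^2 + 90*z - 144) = (z + 6)/(z - 6)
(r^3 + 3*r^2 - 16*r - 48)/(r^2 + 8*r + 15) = (r^2 - 16)/(r + 5)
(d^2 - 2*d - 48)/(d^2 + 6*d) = (d - 8)/d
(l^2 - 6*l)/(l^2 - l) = (l - 6)/(l - 1)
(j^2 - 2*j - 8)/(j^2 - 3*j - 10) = (j - 4)/(j - 5)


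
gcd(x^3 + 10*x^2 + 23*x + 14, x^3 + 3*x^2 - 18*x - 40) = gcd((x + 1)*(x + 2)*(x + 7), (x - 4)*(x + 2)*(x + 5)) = x + 2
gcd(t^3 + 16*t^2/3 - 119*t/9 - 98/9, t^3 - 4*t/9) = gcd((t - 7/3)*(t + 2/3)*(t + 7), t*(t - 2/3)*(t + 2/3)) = t + 2/3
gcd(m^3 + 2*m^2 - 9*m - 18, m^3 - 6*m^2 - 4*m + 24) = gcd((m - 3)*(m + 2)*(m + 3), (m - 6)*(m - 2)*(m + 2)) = m + 2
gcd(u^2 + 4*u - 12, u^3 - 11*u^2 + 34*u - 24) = 1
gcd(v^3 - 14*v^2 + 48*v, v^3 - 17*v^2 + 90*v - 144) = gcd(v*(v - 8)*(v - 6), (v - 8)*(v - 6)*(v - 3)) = v^2 - 14*v + 48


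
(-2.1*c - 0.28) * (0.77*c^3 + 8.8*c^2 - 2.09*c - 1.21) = -1.617*c^4 - 18.6956*c^3 + 1.925*c^2 + 3.1262*c + 0.3388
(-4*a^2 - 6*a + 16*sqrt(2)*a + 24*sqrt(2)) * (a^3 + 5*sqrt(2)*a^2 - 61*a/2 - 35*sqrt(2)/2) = -4*a^5 - 6*a^4 - 4*sqrt(2)*a^4 - 6*sqrt(2)*a^3 + 282*a^3 - 418*sqrt(2)*a^2 + 423*a^2 - 627*sqrt(2)*a - 560*a - 840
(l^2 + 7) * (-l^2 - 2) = -l^4 - 9*l^2 - 14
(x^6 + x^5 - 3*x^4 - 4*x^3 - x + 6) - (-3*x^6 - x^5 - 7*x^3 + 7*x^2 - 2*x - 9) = 4*x^6 + 2*x^5 - 3*x^4 + 3*x^3 - 7*x^2 + x + 15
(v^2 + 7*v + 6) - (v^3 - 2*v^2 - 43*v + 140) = -v^3 + 3*v^2 + 50*v - 134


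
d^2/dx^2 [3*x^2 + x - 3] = 6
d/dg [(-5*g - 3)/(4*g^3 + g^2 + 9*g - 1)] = (-20*g^3 - 5*g^2 - 45*g + (5*g + 3)*(12*g^2 + 2*g + 9) + 5)/(4*g^3 + g^2 + 9*g - 1)^2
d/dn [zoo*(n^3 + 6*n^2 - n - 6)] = zoo*(n^2 + n + 1)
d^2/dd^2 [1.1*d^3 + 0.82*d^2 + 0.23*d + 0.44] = 6.6*d + 1.64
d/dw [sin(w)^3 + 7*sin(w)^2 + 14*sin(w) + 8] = (3*sin(w)^2 + 14*sin(w) + 14)*cos(w)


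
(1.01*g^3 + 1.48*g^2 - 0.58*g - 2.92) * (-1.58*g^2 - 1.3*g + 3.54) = -1.5958*g^5 - 3.6514*g^4 + 2.5678*g^3 + 10.6068*g^2 + 1.7428*g - 10.3368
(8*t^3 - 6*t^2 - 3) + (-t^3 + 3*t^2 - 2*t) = 7*t^3 - 3*t^2 - 2*t - 3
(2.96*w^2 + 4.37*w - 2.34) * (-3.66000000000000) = -10.8336*w^2 - 15.9942*w + 8.5644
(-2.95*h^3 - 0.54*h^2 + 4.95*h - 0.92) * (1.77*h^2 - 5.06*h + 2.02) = -5.2215*h^5 + 13.9712*h^4 + 5.5349*h^3 - 27.7662*h^2 + 14.6542*h - 1.8584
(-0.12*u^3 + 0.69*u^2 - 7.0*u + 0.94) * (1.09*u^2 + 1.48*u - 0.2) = -0.1308*u^5 + 0.5745*u^4 - 6.5848*u^3 - 9.4734*u^2 + 2.7912*u - 0.188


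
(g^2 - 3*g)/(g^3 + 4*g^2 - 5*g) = (g - 3)/(g^2 + 4*g - 5)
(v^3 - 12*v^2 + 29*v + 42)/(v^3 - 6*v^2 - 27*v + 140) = (v^2 - 5*v - 6)/(v^2 + v - 20)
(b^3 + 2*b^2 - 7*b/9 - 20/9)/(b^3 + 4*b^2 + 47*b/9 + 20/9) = (b - 1)/(b + 1)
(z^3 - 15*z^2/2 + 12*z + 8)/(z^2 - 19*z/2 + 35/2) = (2*z^3 - 15*z^2 + 24*z + 16)/(2*z^2 - 19*z + 35)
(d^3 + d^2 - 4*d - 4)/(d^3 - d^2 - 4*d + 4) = (d + 1)/(d - 1)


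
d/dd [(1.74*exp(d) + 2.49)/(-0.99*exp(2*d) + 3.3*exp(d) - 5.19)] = (1.7226*exp(2*d) + 4.9302*exp(d) - 17.2476)*exp(d)/(0.9801*exp(4*d) - 6.534*exp(3*d) + 21.1662*exp(2*d) - 34.254*exp(d) + 26.9361)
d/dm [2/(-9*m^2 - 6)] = 4*m/(3*m^2 + 2)^2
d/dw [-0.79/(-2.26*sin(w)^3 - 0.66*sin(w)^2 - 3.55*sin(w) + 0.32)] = (-1.0428*sin(w) + 2.6781*cos(2*w) - 5.4826)*cos(w)/(2.26*sin(w)^3 + 0.66*sin(w)^2 + 3.55*sin(w) - 0.32)^2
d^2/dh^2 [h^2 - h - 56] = 2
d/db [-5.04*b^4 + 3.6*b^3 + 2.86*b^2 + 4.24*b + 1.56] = -20.16*b^3 + 10.8*b^2 + 5.72*b + 4.24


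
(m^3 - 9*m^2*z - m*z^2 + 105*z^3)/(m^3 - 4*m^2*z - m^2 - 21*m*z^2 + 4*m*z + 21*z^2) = (m - 5*z)/(m - 1)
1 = 1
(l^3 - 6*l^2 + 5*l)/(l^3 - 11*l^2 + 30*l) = (l - 1)/(l - 6)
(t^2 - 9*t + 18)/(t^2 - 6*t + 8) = (t^2 - 9*t + 18)/(t^2 - 6*t + 8)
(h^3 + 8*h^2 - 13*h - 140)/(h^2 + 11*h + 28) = (h^2 + h - 20)/(h + 4)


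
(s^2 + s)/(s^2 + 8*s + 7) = s/(s + 7)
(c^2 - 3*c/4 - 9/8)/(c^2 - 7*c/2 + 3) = (c + 3/4)/(c - 2)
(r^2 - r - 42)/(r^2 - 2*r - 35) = (r + 6)/(r + 5)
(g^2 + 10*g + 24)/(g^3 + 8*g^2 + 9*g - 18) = (g + 4)/(g^2 + 2*g - 3)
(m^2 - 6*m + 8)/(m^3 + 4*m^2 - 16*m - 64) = (m - 2)/(m^2 + 8*m + 16)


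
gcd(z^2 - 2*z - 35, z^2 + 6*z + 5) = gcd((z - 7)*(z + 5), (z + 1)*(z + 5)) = z + 5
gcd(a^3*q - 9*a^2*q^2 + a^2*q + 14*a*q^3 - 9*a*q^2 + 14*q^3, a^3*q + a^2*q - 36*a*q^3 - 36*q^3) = a*q + q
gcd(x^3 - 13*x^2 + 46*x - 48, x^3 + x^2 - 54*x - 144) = x - 8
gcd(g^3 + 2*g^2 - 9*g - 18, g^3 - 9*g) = g^2 - 9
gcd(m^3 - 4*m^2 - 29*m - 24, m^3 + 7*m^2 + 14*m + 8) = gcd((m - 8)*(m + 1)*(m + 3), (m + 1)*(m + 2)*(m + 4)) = m + 1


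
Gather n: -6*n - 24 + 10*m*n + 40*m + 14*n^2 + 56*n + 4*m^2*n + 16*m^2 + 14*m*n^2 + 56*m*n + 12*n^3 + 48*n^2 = 16*m^2 + 40*m + 12*n^3 + n^2*(14*m + 62) + n*(4*m^2 + 66*m + 50) - 24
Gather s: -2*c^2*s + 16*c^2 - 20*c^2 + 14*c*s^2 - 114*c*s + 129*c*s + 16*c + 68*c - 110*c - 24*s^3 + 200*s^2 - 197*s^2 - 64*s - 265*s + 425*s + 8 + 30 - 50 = -4*c^2 - 26*c - 24*s^3 + s^2*(14*c + 3) + s*(-2*c^2 + 15*c + 96) - 12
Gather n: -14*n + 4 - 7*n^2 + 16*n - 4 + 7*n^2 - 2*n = 0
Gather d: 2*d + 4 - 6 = 2*d - 2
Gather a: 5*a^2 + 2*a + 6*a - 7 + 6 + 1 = 5*a^2 + 8*a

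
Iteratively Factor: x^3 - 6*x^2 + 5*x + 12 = (x - 4)*(x^2 - 2*x - 3) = (x - 4)*(x - 3)*(x + 1)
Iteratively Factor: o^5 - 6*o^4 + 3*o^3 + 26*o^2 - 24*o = (o + 2)*(o^4 - 8*o^3 + 19*o^2 - 12*o) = (o - 1)*(o + 2)*(o^3 - 7*o^2 + 12*o) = o*(o - 1)*(o + 2)*(o^2 - 7*o + 12) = o*(o - 4)*(o - 1)*(o + 2)*(o - 3)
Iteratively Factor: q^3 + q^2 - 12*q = (q)*(q^2 + q - 12) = q*(q - 3)*(q + 4)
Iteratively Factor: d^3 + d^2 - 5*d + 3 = (d + 3)*(d^2 - 2*d + 1) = (d - 1)*(d + 3)*(d - 1)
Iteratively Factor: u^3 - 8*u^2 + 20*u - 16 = (u - 4)*(u^2 - 4*u + 4) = (u - 4)*(u - 2)*(u - 2)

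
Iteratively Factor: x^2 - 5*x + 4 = (x - 4)*(x - 1)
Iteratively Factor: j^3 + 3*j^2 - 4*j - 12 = (j + 3)*(j^2 - 4) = (j + 2)*(j + 3)*(j - 2)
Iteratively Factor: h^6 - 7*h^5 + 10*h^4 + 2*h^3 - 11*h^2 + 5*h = (h - 5)*(h^5 - 2*h^4 + 2*h^2 - h) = (h - 5)*(h + 1)*(h^4 - 3*h^3 + 3*h^2 - h) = (h - 5)*(h - 1)*(h + 1)*(h^3 - 2*h^2 + h) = h*(h - 5)*(h - 1)*(h + 1)*(h^2 - 2*h + 1) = h*(h - 5)*(h - 1)^2*(h + 1)*(h - 1)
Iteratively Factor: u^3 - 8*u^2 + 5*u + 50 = (u - 5)*(u^2 - 3*u - 10) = (u - 5)^2*(u + 2)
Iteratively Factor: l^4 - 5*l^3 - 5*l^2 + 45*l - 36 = (l - 3)*(l^3 - 2*l^2 - 11*l + 12) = (l - 3)*(l + 3)*(l^2 - 5*l + 4) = (l - 4)*(l - 3)*(l + 3)*(l - 1)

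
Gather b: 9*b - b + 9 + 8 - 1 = 8*b + 16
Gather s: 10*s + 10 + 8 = 10*s + 18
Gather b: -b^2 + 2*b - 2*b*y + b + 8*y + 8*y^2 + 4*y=-b^2 + b*(3 - 2*y) + 8*y^2 + 12*y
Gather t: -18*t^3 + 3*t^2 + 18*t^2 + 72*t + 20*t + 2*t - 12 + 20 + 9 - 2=-18*t^3 + 21*t^2 + 94*t + 15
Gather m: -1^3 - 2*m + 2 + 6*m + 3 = 4*m + 4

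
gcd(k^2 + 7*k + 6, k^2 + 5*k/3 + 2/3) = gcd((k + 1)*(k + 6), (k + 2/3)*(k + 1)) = k + 1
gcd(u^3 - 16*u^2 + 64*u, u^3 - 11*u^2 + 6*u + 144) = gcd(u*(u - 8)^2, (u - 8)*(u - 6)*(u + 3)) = u - 8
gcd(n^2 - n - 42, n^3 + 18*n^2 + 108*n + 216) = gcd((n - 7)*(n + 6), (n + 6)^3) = n + 6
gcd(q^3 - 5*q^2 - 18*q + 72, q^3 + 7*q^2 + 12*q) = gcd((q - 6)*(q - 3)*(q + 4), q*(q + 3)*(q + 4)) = q + 4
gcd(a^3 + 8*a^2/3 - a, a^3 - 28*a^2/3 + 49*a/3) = a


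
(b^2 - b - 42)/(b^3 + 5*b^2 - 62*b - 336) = (b - 7)/(b^2 - b - 56)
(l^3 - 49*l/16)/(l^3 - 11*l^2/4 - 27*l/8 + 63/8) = l*(4*l - 7)/(2*(2*l^2 - 9*l + 9))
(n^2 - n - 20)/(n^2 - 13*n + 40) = (n + 4)/(n - 8)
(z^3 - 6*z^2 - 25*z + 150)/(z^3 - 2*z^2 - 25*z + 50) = (z - 6)/(z - 2)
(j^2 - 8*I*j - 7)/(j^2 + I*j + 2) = (j - 7*I)/(j + 2*I)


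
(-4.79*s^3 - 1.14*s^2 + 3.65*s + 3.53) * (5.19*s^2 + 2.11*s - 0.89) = -24.8601*s^5 - 16.0235*s^4 + 20.8012*s^3 + 27.0368*s^2 + 4.1998*s - 3.1417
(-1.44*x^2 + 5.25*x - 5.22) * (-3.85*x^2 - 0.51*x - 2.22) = 5.544*x^4 - 19.4781*x^3 + 20.6163*x^2 - 8.9928*x + 11.5884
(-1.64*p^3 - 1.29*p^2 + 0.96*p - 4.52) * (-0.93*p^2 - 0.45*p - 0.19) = 1.5252*p^5 + 1.9377*p^4 - 0.000700000000000034*p^3 + 4.0167*p^2 + 1.8516*p + 0.8588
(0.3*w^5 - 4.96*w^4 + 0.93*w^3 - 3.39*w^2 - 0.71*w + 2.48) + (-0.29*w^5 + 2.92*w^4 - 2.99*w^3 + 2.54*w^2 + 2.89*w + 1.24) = 0.01*w^5 - 2.04*w^4 - 2.06*w^3 - 0.85*w^2 + 2.18*w + 3.72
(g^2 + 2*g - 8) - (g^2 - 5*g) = 7*g - 8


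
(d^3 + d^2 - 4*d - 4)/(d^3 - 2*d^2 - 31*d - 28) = (d^2 - 4)/(d^2 - 3*d - 28)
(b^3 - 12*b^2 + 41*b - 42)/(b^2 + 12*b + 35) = (b^3 - 12*b^2 + 41*b - 42)/(b^2 + 12*b + 35)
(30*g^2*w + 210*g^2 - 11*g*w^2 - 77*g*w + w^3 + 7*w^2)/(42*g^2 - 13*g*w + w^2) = (-5*g*w - 35*g + w^2 + 7*w)/(-7*g + w)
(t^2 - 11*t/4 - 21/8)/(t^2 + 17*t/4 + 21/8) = (2*t - 7)/(2*t + 7)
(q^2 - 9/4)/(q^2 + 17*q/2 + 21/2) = (q - 3/2)/(q + 7)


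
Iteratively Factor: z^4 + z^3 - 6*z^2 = (z)*(z^3 + z^2 - 6*z) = z*(z + 3)*(z^2 - 2*z) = z^2*(z + 3)*(z - 2)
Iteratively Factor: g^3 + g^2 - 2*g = (g + 2)*(g^2 - g) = g*(g + 2)*(g - 1)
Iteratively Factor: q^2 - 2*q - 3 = (q - 3)*(q + 1)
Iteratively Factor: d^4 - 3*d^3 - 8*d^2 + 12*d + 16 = (d + 1)*(d^3 - 4*d^2 - 4*d + 16) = (d - 2)*(d + 1)*(d^2 - 2*d - 8) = (d - 4)*(d - 2)*(d + 1)*(d + 2)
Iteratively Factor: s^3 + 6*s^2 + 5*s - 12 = (s - 1)*(s^2 + 7*s + 12) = (s - 1)*(s + 4)*(s + 3)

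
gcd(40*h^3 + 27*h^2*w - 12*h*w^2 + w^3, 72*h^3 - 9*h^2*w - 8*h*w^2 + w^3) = -8*h + w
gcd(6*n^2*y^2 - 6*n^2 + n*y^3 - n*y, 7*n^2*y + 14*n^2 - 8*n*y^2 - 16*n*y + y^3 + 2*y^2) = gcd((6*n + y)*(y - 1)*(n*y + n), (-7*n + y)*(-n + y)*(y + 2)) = 1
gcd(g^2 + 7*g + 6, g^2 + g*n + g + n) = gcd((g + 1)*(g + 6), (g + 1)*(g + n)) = g + 1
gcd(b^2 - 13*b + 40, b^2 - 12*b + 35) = b - 5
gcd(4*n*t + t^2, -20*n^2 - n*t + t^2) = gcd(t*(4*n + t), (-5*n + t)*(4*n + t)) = 4*n + t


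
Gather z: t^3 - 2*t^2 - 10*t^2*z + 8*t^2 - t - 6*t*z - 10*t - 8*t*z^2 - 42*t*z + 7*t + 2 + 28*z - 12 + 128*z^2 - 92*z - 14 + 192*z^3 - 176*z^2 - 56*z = t^3 + 6*t^2 - 4*t + 192*z^3 + z^2*(-8*t - 48) + z*(-10*t^2 - 48*t - 120) - 24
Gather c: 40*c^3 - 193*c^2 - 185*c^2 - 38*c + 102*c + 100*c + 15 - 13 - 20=40*c^3 - 378*c^2 + 164*c - 18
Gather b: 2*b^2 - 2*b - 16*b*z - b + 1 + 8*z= 2*b^2 + b*(-16*z - 3) + 8*z + 1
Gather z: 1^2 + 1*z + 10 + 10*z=11*z + 11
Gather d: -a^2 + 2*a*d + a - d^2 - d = -a^2 + a - d^2 + d*(2*a - 1)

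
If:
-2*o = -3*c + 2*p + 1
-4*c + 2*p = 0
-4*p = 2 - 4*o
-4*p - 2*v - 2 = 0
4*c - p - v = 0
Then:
No Solution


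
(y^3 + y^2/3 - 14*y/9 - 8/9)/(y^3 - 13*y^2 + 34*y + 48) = (9*y^2 - 6*y - 8)/(9*(y^2 - 14*y + 48))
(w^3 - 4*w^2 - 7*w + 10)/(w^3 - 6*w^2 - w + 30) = (w - 1)/(w - 3)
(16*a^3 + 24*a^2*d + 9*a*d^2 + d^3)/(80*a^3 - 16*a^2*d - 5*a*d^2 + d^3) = (4*a^2 + 5*a*d + d^2)/(20*a^2 - 9*a*d + d^2)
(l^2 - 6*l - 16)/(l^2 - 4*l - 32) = (l + 2)/(l + 4)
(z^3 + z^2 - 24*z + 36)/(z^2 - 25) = (z^3 + z^2 - 24*z + 36)/(z^2 - 25)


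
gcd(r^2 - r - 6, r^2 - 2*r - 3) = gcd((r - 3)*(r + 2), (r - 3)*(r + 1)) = r - 3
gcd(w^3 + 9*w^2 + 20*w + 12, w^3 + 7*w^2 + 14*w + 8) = w^2 + 3*w + 2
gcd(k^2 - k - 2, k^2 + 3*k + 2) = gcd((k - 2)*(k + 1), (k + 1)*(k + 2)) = k + 1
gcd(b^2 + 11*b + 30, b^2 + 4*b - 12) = b + 6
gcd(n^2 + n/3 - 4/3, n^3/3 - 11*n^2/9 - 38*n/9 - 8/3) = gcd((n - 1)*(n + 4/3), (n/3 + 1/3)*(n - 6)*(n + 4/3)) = n + 4/3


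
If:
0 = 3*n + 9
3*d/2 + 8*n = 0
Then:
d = 16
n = -3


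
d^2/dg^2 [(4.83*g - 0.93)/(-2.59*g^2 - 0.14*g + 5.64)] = (-(4.83*g - 0.93)*(5.18*g + 0.14)*(10.36*g + 0.28) + (75.0582*g - 3.465)*(2.59*g^2 + 0.14*g - 5.64))/(2.59*g^2 + 0.14*g - 5.64)^3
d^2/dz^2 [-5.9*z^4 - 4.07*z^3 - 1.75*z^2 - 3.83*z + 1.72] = -70.8*z^2 - 24.42*z - 3.5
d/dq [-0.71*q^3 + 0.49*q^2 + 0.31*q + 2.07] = -2.13*q^2 + 0.98*q + 0.31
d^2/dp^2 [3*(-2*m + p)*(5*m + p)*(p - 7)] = 18*m + 18*p - 42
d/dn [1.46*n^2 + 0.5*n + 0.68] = 2.92*n + 0.5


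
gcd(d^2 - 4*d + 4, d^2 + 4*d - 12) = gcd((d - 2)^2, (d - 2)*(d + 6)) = d - 2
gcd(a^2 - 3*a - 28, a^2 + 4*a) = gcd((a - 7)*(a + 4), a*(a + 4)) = a + 4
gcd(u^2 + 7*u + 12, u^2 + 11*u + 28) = u + 4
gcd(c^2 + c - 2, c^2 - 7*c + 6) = c - 1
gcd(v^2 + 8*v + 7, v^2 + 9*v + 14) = v + 7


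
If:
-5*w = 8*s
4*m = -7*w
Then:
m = -7*w/4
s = -5*w/8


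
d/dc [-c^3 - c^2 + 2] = c*(-3*c - 2)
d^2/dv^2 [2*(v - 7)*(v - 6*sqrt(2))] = 4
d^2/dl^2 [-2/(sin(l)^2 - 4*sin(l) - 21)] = 4*(2*sin(l)^4 - 6*sin(l)^3 + 47*sin(l)^2 - 30*sin(l) - 37)/((sin(l) - 7)^3*(sin(l) + 3)^3)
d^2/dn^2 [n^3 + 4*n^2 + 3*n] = 6*n + 8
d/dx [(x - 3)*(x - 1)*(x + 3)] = 3*x^2 - 2*x - 9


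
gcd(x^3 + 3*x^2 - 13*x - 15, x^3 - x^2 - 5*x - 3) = x^2 - 2*x - 3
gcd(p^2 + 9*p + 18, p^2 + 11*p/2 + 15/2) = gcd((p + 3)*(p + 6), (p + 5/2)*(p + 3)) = p + 3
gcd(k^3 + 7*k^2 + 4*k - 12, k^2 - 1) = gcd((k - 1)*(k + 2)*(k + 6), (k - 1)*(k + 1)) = k - 1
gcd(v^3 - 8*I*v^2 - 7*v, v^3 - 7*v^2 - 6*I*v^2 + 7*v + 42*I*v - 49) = v - 7*I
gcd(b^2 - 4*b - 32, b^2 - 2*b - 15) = 1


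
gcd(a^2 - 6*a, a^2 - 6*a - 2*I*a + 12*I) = a - 6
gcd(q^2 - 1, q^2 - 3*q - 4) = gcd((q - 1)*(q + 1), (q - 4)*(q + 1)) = q + 1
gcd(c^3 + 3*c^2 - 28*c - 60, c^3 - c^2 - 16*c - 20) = c^2 - 3*c - 10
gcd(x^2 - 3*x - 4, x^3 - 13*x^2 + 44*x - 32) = x - 4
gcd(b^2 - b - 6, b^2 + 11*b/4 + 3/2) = b + 2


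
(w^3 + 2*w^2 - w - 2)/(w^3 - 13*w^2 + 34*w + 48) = (w^2 + w - 2)/(w^2 - 14*w + 48)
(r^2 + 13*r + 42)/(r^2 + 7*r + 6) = (r + 7)/(r + 1)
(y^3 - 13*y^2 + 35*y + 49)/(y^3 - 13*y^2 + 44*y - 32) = (y^3 - 13*y^2 + 35*y + 49)/(y^3 - 13*y^2 + 44*y - 32)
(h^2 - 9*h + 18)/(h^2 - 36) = (h - 3)/(h + 6)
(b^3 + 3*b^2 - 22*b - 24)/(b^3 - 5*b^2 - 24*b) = (-b^3 - 3*b^2 + 22*b + 24)/(b*(-b^2 + 5*b + 24))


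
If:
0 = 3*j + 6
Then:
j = -2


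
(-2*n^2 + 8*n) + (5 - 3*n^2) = -5*n^2 + 8*n + 5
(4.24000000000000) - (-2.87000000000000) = 7.11000000000000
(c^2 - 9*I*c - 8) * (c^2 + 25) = c^4 - 9*I*c^3 + 17*c^2 - 225*I*c - 200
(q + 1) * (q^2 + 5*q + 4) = q^3 + 6*q^2 + 9*q + 4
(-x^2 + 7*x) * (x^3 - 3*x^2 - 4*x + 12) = -x^5 + 10*x^4 - 17*x^3 - 40*x^2 + 84*x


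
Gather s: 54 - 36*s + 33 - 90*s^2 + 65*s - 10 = -90*s^2 + 29*s + 77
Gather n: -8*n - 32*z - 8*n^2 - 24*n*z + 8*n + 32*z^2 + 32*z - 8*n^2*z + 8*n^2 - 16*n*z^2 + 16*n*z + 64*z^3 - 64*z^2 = -8*n^2*z + n*(-16*z^2 - 8*z) + 64*z^3 - 32*z^2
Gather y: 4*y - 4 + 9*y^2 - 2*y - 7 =9*y^2 + 2*y - 11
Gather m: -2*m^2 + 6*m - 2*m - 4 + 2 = -2*m^2 + 4*m - 2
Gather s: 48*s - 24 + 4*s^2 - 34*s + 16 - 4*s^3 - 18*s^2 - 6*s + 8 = -4*s^3 - 14*s^2 + 8*s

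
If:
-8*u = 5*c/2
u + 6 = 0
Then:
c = 96/5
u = -6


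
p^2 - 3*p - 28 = (p - 7)*(p + 4)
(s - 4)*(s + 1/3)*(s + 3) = s^3 - 2*s^2/3 - 37*s/3 - 4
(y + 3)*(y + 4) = y^2 + 7*y + 12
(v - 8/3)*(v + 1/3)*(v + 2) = v^3 - v^2/3 - 50*v/9 - 16/9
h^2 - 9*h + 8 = (h - 8)*(h - 1)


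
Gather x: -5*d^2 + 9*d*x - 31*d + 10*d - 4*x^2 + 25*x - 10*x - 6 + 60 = -5*d^2 - 21*d - 4*x^2 + x*(9*d + 15) + 54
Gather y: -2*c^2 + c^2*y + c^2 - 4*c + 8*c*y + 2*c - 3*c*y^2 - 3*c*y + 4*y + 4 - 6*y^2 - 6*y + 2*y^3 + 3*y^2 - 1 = -c^2 - 2*c + 2*y^3 + y^2*(-3*c - 3) + y*(c^2 + 5*c - 2) + 3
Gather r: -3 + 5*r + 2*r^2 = 2*r^2 + 5*r - 3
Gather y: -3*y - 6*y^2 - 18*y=-6*y^2 - 21*y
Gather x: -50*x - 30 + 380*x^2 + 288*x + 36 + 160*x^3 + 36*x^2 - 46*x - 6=160*x^3 + 416*x^2 + 192*x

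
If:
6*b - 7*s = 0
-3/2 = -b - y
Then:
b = 3/2 - y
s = 9/7 - 6*y/7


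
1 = 1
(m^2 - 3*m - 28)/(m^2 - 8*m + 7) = (m + 4)/(m - 1)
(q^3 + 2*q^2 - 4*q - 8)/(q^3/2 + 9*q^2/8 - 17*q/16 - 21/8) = 16*(q^2 - 4)/(8*q^2 + 2*q - 21)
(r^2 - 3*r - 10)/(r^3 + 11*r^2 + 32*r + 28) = (r - 5)/(r^2 + 9*r + 14)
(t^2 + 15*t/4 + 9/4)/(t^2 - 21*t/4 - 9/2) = (t + 3)/(t - 6)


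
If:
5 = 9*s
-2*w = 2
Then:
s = 5/9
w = -1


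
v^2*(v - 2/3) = v^3 - 2*v^2/3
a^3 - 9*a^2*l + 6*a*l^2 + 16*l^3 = (a - 8*l)*(a - 2*l)*(a + l)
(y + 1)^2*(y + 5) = y^3 + 7*y^2 + 11*y + 5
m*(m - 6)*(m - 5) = m^3 - 11*m^2 + 30*m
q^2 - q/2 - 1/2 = (q - 1)*(q + 1/2)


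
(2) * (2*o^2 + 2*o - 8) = 4*o^2 + 4*o - 16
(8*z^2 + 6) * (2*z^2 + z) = 16*z^4 + 8*z^3 + 12*z^2 + 6*z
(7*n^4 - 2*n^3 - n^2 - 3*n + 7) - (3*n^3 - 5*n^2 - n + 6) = 7*n^4 - 5*n^3 + 4*n^2 - 2*n + 1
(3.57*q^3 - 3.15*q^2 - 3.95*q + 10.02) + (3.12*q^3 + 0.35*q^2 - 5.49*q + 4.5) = 6.69*q^3 - 2.8*q^2 - 9.44*q + 14.52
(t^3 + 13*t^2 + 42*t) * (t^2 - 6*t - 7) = t^5 + 7*t^4 - 43*t^3 - 343*t^2 - 294*t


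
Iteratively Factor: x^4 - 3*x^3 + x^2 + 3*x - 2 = (x - 1)*(x^3 - 2*x^2 - x + 2) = (x - 1)^2*(x^2 - x - 2) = (x - 2)*(x - 1)^2*(x + 1)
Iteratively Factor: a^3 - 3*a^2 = (a)*(a^2 - 3*a) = a^2*(a - 3)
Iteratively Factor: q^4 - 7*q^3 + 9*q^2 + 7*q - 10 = (q - 5)*(q^3 - 2*q^2 - q + 2) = (q - 5)*(q - 1)*(q^2 - q - 2) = (q - 5)*(q - 1)*(q + 1)*(q - 2)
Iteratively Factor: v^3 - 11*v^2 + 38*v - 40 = (v - 4)*(v^2 - 7*v + 10) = (v - 5)*(v - 4)*(v - 2)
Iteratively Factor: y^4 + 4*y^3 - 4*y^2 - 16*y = (y - 2)*(y^3 + 6*y^2 + 8*y) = (y - 2)*(y + 2)*(y^2 + 4*y) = (y - 2)*(y + 2)*(y + 4)*(y)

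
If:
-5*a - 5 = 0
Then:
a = -1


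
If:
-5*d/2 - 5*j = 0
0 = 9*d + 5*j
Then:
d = 0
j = 0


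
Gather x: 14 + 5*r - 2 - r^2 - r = -r^2 + 4*r + 12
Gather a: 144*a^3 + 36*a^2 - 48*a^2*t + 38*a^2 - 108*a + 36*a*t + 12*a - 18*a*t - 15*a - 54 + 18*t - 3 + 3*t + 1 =144*a^3 + a^2*(74 - 48*t) + a*(18*t - 111) + 21*t - 56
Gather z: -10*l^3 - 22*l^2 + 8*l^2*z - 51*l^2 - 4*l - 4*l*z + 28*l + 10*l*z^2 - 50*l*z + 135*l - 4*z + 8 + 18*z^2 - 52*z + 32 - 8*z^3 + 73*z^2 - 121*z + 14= -10*l^3 - 73*l^2 + 159*l - 8*z^3 + z^2*(10*l + 91) + z*(8*l^2 - 54*l - 177) + 54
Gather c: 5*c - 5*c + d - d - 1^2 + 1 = 0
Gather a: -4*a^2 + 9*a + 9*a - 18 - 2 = -4*a^2 + 18*a - 20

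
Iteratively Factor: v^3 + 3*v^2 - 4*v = (v + 4)*(v^2 - v) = (v - 1)*(v + 4)*(v)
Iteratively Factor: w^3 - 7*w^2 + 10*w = (w - 5)*(w^2 - 2*w) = w*(w - 5)*(w - 2)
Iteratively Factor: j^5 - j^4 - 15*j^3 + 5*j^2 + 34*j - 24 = (j - 4)*(j^4 + 3*j^3 - 3*j^2 - 7*j + 6) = (j - 4)*(j - 1)*(j^3 + 4*j^2 + j - 6) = (j - 4)*(j - 1)^2*(j^2 + 5*j + 6) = (j - 4)*(j - 1)^2*(j + 2)*(j + 3)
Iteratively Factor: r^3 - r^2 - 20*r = (r - 5)*(r^2 + 4*r) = r*(r - 5)*(r + 4)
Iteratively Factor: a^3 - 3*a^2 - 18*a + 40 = (a - 2)*(a^2 - a - 20) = (a - 2)*(a + 4)*(a - 5)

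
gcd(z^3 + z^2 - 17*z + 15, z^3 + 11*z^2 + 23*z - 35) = z^2 + 4*z - 5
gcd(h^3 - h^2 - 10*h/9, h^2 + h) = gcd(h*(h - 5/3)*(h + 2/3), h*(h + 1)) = h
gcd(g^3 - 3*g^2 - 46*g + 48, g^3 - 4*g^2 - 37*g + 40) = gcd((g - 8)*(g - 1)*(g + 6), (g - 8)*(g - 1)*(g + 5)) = g^2 - 9*g + 8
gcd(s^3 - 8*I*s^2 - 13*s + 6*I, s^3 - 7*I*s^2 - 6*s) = s^2 - 7*I*s - 6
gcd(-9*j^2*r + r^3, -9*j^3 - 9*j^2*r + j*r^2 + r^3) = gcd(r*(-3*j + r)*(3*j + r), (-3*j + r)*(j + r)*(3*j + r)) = -9*j^2 + r^2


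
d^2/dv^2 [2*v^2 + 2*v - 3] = 4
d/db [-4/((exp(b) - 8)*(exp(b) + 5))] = (8*exp(b) - 12)*exp(b)/((exp(b) - 8)^2*(exp(b) + 5)^2)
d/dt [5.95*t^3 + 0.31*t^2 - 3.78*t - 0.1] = 17.85*t^2 + 0.62*t - 3.78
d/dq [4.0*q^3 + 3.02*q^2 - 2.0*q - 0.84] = 12.0*q^2 + 6.04*q - 2.0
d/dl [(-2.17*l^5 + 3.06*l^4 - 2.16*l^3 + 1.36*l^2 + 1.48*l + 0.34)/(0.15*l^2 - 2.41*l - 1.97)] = (-0.9765*l^6 + 21.8368*l^5 - 1.07330000000001*l^4 - 13.7016*l^3 + 9.266*l^2 - 5.4604*l - 2.0962)/(0.0225*l^4 - 0.723*l^3 + 5.2171*l^2 + 9.4954*l + 3.8809)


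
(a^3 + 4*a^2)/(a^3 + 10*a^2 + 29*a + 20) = a^2/(a^2 + 6*a + 5)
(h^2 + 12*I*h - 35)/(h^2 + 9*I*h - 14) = (h + 5*I)/(h + 2*I)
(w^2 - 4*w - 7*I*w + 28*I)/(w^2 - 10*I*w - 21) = (w - 4)/(w - 3*I)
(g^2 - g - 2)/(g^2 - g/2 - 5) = 2*(-g^2 + g + 2)/(-2*g^2 + g + 10)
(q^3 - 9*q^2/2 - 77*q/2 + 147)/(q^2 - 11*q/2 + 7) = (q^2 - q - 42)/(q - 2)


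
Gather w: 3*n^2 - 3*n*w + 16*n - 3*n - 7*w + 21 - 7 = 3*n^2 + 13*n + w*(-3*n - 7) + 14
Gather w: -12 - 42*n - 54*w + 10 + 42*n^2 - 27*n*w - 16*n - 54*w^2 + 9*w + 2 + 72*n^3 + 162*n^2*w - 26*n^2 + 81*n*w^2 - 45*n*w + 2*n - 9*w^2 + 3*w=72*n^3 + 16*n^2 - 56*n + w^2*(81*n - 63) + w*(162*n^2 - 72*n - 42)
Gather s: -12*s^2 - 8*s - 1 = -12*s^2 - 8*s - 1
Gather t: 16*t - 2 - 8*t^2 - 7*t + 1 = -8*t^2 + 9*t - 1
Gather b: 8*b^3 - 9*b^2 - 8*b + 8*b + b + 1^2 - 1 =8*b^3 - 9*b^2 + b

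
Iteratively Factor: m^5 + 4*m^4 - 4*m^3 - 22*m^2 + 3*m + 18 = (m - 1)*(m^4 + 5*m^3 + m^2 - 21*m - 18) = (m - 1)*(m + 3)*(m^3 + 2*m^2 - 5*m - 6) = (m - 1)*(m + 3)^2*(m^2 - m - 2) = (m - 2)*(m - 1)*(m + 3)^2*(m + 1)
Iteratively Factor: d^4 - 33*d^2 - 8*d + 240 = (d - 5)*(d^3 + 5*d^2 - 8*d - 48) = (d - 5)*(d + 4)*(d^2 + d - 12) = (d - 5)*(d - 3)*(d + 4)*(d + 4)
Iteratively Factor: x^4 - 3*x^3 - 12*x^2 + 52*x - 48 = (x - 2)*(x^3 - x^2 - 14*x + 24) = (x - 2)^2*(x^2 + x - 12) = (x - 3)*(x - 2)^2*(x + 4)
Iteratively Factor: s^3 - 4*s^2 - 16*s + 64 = (s - 4)*(s^2 - 16) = (s - 4)^2*(s + 4)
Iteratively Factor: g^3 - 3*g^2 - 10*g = (g + 2)*(g^2 - 5*g) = (g - 5)*(g + 2)*(g)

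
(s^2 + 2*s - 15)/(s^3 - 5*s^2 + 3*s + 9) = (s + 5)/(s^2 - 2*s - 3)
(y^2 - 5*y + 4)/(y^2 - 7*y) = (y^2 - 5*y + 4)/(y*(y - 7))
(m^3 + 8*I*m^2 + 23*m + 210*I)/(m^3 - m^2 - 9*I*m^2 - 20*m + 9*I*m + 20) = (m^2 + 13*I*m - 42)/(m^2 - m*(1 + 4*I) + 4*I)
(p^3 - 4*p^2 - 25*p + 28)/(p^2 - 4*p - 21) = (p^2 + 3*p - 4)/(p + 3)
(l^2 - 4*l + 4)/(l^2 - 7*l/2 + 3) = 2*(l - 2)/(2*l - 3)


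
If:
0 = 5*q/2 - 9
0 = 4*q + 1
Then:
No Solution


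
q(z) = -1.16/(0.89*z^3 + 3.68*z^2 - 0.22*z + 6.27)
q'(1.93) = 0.04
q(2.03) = -0.04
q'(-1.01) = -0.07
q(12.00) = -0.00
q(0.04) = -0.19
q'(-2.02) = -0.02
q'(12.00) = 0.00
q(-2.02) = -0.08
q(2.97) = -0.02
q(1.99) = -0.04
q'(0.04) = 0.00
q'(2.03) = 0.04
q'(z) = -1.16*(-2.67*z^2 - 7.36*z + 0.22)/(0.89*z^3 + 3.68*z^2 - 0.22*z + 6.27)^2 = (3.0972*z^2 + 8.5376*z - 0.2552)/(0.89*z^3 + 3.68*z^2 - 0.22*z + 6.27)^2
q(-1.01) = -0.12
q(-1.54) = -0.10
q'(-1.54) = -0.04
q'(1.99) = 0.04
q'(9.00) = 0.00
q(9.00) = -0.00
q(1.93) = -0.04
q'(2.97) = 0.01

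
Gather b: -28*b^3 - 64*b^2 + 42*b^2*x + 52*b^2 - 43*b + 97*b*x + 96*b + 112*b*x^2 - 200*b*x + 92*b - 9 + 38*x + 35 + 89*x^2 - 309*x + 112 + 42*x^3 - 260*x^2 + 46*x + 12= -28*b^3 + b^2*(42*x - 12) + b*(112*x^2 - 103*x + 145) + 42*x^3 - 171*x^2 - 225*x + 150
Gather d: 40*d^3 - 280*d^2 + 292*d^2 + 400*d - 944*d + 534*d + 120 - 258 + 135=40*d^3 + 12*d^2 - 10*d - 3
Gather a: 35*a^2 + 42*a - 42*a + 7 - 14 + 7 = 35*a^2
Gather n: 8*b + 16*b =24*b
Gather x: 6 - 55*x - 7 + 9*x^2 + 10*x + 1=9*x^2 - 45*x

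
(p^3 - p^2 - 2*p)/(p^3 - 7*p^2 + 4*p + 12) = p/(p - 6)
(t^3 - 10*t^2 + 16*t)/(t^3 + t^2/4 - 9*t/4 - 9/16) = 16*t*(t^2 - 10*t + 16)/(16*t^3 + 4*t^2 - 36*t - 9)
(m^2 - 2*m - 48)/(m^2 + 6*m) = (m - 8)/m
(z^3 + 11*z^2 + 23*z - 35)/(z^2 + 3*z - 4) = (z^2 + 12*z + 35)/(z + 4)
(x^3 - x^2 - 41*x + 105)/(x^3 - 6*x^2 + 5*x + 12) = (x^2 + 2*x - 35)/(x^2 - 3*x - 4)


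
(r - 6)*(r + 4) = r^2 - 2*r - 24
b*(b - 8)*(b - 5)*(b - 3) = b^4 - 16*b^3 + 79*b^2 - 120*b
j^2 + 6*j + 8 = (j + 2)*(j + 4)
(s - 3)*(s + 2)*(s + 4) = s^3 + 3*s^2 - 10*s - 24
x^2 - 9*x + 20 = (x - 5)*(x - 4)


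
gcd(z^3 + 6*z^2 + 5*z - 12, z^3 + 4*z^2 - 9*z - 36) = z^2 + 7*z + 12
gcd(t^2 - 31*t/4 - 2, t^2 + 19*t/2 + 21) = 1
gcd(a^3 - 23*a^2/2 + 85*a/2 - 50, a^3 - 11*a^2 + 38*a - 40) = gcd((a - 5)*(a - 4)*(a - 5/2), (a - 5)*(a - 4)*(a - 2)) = a^2 - 9*a + 20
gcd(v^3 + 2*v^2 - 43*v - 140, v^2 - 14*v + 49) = v - 7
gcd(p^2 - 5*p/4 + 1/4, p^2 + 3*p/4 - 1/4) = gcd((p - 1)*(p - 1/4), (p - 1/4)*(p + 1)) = p - 1/4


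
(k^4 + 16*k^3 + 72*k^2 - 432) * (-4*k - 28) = -4*k^5 - 92*k^4 - 736*k^3 - 2016*k^2 + 1728*k + 12096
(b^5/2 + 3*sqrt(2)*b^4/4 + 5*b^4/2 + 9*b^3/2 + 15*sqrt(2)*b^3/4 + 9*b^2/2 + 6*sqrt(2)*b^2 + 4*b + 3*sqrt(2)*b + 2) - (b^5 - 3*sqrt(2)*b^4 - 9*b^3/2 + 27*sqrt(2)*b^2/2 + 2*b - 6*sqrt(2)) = -b^5/2 + 5*b^4/2 + 15*sqrt(2)*b^4/4 + 15*sqrt(2)*b^3/4 + 9*b^3 - 15*sqrt(2)*b^2/2 + 9*b^2/2 + 2*b + 3*sqrt(2)*b + 2 + 6*sqrt(2)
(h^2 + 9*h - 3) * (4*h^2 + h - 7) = 4*h^4 + 37*h^3 - 10*h^2 - 66*h + 21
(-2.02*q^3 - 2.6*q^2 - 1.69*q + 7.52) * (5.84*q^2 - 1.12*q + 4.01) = -11.7968*q^5 - 12.9216*q^4 - 15.0578*q^3 + 35.3836*q^2 - 15.1993*q + 30.1552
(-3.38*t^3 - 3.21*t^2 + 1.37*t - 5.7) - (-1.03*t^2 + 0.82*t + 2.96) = -3.38*t^3 - 2.18*t^2 + 0.55*t - 8.66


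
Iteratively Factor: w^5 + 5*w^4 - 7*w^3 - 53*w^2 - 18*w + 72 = (w + 2)*(w^4 + 3*w^3 - 13*w^2 - 27*w + 36) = (w - 1)*(w + 2)*(w^3 + 4*w^2 - 9*w - 36) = (w - 1)*(w + 2)*(w + 3)*(w^2 + w - 12) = (w - 1)*(w + 2)*(w + 3)*(w + 4)*(w - 3)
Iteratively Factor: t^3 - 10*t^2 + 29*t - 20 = (t - 5)*(t^2 - 5*t + 4) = (t - 5)*(t - 1)*(t - 4)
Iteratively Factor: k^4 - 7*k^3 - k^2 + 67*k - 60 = (k + 3)*(k^3 - 10*k^2 + 29*k - 20) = (k - 1)*(k + 3)*(k^2 - 9*k + 20) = (k - 4)*(k - 1)*(k + 3)*(k - 5)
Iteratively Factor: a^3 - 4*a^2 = (a)*(a^2 - 4*a) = a^2*(a - 4)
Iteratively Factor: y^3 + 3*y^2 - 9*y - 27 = (y - 3)*(y^2 + 6*y + 9) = (y - 3)*(y + 3)*(y + 3)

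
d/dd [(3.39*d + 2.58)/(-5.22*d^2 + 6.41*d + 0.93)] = (17.6958*d^2 + 26.9352*d - 13.3851)/(27.2484*d^4 - 66.9204*d^3 + 31.3789*d^2 + 11.9226*d + 0.8649)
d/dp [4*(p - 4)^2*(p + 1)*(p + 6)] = 16*p^3 - 12*p^2 - 272*p + 256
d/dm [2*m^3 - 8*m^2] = 2*m*(3*m - 8)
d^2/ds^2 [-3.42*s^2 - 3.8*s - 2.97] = -6.84000000000000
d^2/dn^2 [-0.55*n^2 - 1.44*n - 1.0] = -1.10000000000000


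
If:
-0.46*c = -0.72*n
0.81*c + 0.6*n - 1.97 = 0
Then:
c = 1.65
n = 1.05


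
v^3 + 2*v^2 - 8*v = v*(v - 2)*(v + 4)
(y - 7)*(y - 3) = y^2 - 10*y + 21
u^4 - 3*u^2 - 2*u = u*(u - 2)*(u + 1)^2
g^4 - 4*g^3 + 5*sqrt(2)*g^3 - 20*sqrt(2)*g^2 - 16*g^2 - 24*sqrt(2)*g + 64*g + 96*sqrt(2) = (g - 4)*(g - 2*sqrt(2))*(g + sqrt(2))*(g + 6*sqrt(2))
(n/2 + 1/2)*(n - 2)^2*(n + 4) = n^4/2 + n^3/2 - 6*n^2 + 2*n + 8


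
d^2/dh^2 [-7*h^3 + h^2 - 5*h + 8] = 2 - 42*h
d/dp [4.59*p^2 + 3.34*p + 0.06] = 9.18*p + 3.34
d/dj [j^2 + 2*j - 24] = 2*j + 2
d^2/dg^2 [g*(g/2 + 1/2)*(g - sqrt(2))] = 3*g - sqrt(2) + 1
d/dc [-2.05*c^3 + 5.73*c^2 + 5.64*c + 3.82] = -6.15*c^2 + 11.46*c + 5.64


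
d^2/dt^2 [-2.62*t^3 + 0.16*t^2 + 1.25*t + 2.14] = 0.32 - 15.72*t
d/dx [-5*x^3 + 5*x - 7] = 5 - 15*x^2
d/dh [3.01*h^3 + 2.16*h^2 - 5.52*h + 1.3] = 9.03*h^2 + 4.32*h - 5.52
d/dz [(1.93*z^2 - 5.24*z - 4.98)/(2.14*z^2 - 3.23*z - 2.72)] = (4.9797*z^2 + 10.8152*z - 1.8326)/(4.5796*z^4 - 13.8244*z^3 - 1.2087*z^2 + 17.5712*z + 7.3984)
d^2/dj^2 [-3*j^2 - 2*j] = -6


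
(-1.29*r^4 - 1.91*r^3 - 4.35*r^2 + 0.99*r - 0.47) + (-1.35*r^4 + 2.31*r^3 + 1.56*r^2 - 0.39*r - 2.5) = -2.64*r^4 + 0.4*r^3 - 2.79*r^2 + 0.6*r - 2.97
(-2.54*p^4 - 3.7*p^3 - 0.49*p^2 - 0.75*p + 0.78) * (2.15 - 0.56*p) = 1.4224*p^5 - 3.389*p^4 - 7.6806*p^3 - 0.6335*p^2 - 2.0493*p + 1.677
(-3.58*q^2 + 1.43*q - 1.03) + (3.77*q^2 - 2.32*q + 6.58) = 0.19*q^2 - 0.89*q + 5.55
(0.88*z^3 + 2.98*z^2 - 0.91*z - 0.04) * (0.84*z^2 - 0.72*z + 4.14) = 0.7392*z^5 + 1.8696*z^4 + 0.7332*z^3 + 12.9588*z^2 - 3.7386*z - 0.1656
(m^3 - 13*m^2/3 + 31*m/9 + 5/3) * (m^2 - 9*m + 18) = m^5 - 40*m^4/3 + 544*m^3/9 - 322*m^2/3 + 47*m + 30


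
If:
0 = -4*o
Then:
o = 0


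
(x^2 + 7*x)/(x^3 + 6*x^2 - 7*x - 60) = x*(x + 7)/(x^3 + 6*x^2 - 7*x - 60)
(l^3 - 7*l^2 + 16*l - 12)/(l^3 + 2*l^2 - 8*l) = (l^2 - 5*l + 6)/(l*(l + 4))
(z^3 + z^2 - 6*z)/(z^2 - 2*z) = z + 3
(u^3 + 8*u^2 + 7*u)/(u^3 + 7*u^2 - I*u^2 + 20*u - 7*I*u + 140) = u*(u + 1)/(u^2 - I*u + 20)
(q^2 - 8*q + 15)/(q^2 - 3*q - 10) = (q - 3)/(q + 2)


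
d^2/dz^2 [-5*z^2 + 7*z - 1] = -10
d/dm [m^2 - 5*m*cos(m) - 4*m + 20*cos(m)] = 5*m*sin(m) + 2*m - 20*sin(m) - 5*cos(m) - 4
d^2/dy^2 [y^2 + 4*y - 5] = 2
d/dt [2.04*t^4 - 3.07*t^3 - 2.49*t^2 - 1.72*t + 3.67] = 8.16*t^3 - 9.21*t^2 - 4.98*t - 1.72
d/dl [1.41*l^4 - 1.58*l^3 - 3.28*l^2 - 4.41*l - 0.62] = 5.64*l^3 - 4.74*l^2 - 6.56*l - 4.41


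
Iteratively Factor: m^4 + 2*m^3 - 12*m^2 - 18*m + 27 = (m + 3)*(m^3 - m^2 - 9*m + 9) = (m - 3)*(m + 3)*(m^2 + 2*m - 3) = (m - 3)*(m + 3)^2*(m - 1)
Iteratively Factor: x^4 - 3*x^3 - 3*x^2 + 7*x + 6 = (x - 2)*(x^3 - x^2 - 5*x - 3) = (x - 2)*(x + 1)*(x^2 - 2*x - 3) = (x - 2)*(x + 1)^2*(x - 3)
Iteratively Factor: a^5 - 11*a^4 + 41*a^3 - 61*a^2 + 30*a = (a - 5)*(a^4 - 6*a^3 + 11*a^2 - 6*a) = (a - 5)*(a - 2)*(a^3 - 4*a^2 + 3*a) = (a - 5)*(a - 2)*(a - 1)*(a^2 - 3*a) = a*(a - 5)*(a - 2)*(a - 1)*(a - 3)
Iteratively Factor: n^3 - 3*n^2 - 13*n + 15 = (n - 5)*(n^2 + 2*n - 3) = (n - 5)*(n + 3)*(n - 1)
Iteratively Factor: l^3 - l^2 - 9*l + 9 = (l - 3)*(l^2 + 2*l - 3) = (l - 3)*(l - 1)*(l + 3)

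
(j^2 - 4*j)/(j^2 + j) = (j - 4)/(j + 1)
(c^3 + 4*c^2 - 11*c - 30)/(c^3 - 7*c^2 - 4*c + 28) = (c^2 + 2*c - 15)/(c^2 - 9*c + 14)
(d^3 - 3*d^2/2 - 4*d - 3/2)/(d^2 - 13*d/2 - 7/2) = (d^2 - 2*d - 3)/(d - 7)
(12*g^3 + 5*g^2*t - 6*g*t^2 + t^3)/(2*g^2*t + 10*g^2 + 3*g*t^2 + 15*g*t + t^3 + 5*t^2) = (12*g^2 - 7*g*t + t^2)/(2*g*t + 10*g + t^2 + 5*t)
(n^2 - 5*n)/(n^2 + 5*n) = (n - 5)/(n + 5)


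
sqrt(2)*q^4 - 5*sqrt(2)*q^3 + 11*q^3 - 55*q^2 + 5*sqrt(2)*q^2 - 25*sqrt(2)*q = q*(q - 5)*(q + 5*sqrt(2))*(sqrt(2)*q + 1)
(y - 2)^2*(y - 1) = y^3 - 5*y^2 + 8*y - 4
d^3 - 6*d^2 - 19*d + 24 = (d - 8)*(d - 1)*(d + 3)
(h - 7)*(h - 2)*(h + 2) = h^3 - 7*h^2 - 4*h + 28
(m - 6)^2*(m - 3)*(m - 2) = m^4 - 17*m^3 + 102*m^2 - 252*m + 216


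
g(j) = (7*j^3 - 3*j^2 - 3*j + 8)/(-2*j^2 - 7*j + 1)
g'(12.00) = -3.30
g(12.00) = -31.36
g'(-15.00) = -3.13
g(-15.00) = 70.49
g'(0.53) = 5.72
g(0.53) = -2.02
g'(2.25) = -1.91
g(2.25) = -2.65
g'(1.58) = -1.28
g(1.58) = -1.55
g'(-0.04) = 31.91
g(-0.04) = 6.36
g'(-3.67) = 44734.70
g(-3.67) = 1482.70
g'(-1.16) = 4.81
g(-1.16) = -0.54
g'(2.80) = -2.22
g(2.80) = -3.78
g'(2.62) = -2.13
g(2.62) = -3.39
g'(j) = (4*j + 7)*(7*j^3 - 3*j^2 - 3*j + 8)/(-2*j^2 - 7*j + 1)^2 + (21*j^2 - 6*j - 3)/(-2*j^2 - 7*j + 1) = (-14*j^4 - 98*j^3 + 36*j^2 + 26*j + 53)/(4*j^4 + 28*j^3 + 45*j^2 - 14*j + 1)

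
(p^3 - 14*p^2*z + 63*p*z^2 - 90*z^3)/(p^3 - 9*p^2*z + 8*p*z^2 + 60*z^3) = (p - 3*z)/(p + 2*z)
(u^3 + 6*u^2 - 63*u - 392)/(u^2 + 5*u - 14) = (u^2 - u - 56)/(u - 2)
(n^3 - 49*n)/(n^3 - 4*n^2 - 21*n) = (n + 7)/(n + 3)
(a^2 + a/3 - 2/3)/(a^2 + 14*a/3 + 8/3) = (3*a^2 + a - 2)/(3*a^2 + 14*a + 8)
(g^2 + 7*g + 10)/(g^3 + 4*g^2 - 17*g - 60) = (g + 2)/(g^2 - g - 12)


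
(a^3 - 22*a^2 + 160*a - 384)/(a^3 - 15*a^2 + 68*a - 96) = (a^2 - 14*a + 48)/(a^2 - 7*a + 12)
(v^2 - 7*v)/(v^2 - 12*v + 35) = v/(v - 5)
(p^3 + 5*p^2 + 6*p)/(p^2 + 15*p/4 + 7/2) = 4*p*(p + 3)/(4*p + 7)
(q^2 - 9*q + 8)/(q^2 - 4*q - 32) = (q - 1)/(q + 4)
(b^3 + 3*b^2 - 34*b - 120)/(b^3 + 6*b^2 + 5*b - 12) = (b^2 - b - 30)/(b^2 + 2*b - 3)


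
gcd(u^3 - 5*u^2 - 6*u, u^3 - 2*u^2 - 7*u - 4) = u + 1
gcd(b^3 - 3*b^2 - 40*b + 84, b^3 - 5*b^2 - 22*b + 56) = b^2 - 9*b + 14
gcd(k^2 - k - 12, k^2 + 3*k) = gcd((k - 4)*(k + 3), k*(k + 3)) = k + 3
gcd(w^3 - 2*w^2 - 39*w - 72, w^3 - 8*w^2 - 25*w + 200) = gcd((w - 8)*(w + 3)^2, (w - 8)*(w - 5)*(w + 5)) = w - 8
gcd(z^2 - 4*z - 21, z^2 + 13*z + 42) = 1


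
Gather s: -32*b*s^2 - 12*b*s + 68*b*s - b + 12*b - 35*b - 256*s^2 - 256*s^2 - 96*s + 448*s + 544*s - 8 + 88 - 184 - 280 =-24*b + s^2*(-32*b - 512) + s*(56*b + 896) - 384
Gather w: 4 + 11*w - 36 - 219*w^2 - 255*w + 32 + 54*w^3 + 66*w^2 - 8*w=54*w^3 - 153*w^2 - 252*w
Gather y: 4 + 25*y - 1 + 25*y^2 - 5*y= 25*y^2 + 20*y + 3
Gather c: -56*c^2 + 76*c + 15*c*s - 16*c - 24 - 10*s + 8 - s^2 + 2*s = -56*c^2 + c*(15*s + 60) - s^2 - 8*s - 16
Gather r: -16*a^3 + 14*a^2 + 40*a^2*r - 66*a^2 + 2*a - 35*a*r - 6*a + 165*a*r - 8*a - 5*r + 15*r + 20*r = -16*a^3 - 52*a^2 - 12*a + r*(40*a^2 + 130*a + 30)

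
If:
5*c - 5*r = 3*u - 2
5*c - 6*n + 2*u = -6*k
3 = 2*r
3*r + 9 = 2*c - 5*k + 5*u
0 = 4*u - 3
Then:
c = 31/20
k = -133/100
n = 127/600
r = 3/2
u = 3/4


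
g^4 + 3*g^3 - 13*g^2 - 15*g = g*(g - 3)*(g + 1)*(g + 5)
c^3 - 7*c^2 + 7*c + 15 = (c - 5)*(c - 3)*(c + 1)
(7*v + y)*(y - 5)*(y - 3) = 7*v*y^2 - 56*v*y + 105*v + y^3 - 8*y^2 + 15*y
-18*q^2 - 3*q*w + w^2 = (-6*q + w)*(3*q + w)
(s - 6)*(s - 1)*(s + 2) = s^3 - 5*s^2 - 8*s + 12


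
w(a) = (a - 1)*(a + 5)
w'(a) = 2*a + 4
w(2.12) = 7.97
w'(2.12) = 8.24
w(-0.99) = -7.98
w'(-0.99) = 2.02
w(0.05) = -4.80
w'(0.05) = 4.10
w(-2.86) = -8.26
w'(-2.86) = -1.72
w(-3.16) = -7.65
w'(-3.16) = -2.32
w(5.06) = 40.84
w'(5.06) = 14.12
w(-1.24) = -8.42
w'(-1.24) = 1.52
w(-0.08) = -5.31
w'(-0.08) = 3.84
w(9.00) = 112.00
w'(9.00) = 22.00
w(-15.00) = 160.00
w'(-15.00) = -26.00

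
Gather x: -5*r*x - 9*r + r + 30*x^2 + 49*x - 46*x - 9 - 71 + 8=-8*r + 30*x^2 + x*(3 - 5*r) - 72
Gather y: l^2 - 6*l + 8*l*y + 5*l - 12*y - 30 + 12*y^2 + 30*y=l^2 - l + 12*y^2 + y*(8*l + 18) - 30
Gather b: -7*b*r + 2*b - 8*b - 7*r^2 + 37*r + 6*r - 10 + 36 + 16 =b*(-7*r - 6) - 7*r^2 + 43*r + 42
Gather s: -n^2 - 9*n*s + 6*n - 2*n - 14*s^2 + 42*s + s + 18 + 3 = -n^2 + 4*n - 14*s^2 + s*(43 - 9*n) + 21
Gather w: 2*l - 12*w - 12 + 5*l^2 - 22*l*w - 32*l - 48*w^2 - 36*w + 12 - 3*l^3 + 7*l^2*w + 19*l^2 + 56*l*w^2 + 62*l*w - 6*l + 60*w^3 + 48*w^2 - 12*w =-3*l^3 + 24*l^2 + 56*l*w^2 - 36*l + 60*w^3 + w*(7*l^2 + 40*l - 60)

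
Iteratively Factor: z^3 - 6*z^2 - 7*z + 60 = (z - 4)*(z^2 - 2*z - 15) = (z - 5)*(z - 4)*(z + 3)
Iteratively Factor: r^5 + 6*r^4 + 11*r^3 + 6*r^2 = (r)*(r^4 + 6*r^3 + 11*r^2 + 6*r) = r^2*(r^3 + 6*r^2 + 11*r + 6) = r^2*(r + 2)*(r^2 + 4*r + 3) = r^2*(r + 1)*(r + 2)*(r + 3)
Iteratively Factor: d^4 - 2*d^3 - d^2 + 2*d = (d - 2)*(d^3 - d) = (d - 2)*(d + 1)*(d^2 - d) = (d - 2)*(d - 1)*(d + 1)*(d)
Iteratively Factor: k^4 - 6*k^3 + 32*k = (k - 4)*(k^3 - 2*k^2 - 8*k) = (k - 4)*(k + 2)*(k^2 - 4*k) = k*(k - 4)*(k + 2)*(k - 4)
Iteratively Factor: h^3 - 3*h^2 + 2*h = (h)*(h^2 - 3*h + 2) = h*(h - 1)*(h - 2)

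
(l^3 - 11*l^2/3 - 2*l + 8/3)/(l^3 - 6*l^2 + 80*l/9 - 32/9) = 3*(l + 1)/(3*l - 4)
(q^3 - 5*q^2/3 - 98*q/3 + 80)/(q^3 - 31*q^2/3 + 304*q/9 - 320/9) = 3*(q + 6)/(3*q - 8)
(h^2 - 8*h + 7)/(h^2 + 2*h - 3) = (h - 7)/(h + 3)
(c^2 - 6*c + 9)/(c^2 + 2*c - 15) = (c - 3)/(c + 5)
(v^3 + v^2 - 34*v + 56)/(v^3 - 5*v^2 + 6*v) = (v^2 + 3*v - 28)/(v*(v - 3))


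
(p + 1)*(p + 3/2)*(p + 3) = p^3 + 11*p^2/2 + 9*p + 9/2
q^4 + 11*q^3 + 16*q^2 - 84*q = q*(q - 2)*(q + 6)*(q + 7)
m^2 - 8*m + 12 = (m - 6)*(m - 2)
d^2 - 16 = (d - 4)*(d + 4)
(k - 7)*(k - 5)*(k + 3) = k^3 - 9*k^2 - k + 105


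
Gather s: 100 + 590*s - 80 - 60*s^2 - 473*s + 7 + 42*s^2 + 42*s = -18*s^2 + 159*s + 27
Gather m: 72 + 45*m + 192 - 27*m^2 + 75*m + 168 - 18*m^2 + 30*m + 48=-45*m^2 + 150*m + 480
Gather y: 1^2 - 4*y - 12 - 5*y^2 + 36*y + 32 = -5*y^2 + 32*y + 21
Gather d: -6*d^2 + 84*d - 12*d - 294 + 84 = -6*d^2 + 72*d - 210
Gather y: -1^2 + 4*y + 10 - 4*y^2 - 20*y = -4*y^2 - 16*y + 9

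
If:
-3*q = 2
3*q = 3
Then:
No Solution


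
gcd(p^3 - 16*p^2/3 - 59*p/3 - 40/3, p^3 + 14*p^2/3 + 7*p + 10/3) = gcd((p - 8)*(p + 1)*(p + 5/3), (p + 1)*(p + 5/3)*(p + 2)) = p^2 + 8*p/3 + 5/3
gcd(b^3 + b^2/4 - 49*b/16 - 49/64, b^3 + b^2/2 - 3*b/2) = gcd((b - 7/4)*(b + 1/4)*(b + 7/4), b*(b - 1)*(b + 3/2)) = 1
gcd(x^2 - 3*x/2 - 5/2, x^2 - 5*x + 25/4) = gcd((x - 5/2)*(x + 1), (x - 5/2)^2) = x - 5/2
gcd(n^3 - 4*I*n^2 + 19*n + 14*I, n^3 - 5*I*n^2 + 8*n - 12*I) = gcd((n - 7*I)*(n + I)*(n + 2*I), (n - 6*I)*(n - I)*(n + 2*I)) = n + 2*I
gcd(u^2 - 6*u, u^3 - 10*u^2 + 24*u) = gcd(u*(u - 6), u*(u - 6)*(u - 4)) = u^2 - 6*u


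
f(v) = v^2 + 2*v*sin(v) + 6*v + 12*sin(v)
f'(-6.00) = -5.44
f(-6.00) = 0.00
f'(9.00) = -2.51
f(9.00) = 147.36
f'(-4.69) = -1.44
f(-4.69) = -3.52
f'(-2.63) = -6.12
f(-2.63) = -12.16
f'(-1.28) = 4.23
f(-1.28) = -15.09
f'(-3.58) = -4.69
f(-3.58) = -6.61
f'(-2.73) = -6.25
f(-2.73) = -11.54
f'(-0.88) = 9.22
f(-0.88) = -12.40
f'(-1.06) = 6.97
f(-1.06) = -13.86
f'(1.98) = 5.44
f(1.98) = 30.44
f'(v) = 2*v*cos(v) + 2*v + 2*sin(v) + 12*cos(v) + 6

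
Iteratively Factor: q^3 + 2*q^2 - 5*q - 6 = (q - 2)*(q^2 + 4*q + 3) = (q - 2)*(q + 3)*(q + 1)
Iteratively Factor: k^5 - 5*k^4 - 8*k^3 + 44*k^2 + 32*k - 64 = (k + 2)*(k^4 - 7*k^3 + 6*k^2 + 32*k - 32) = (k - 4)*(k + 2)*(k^3 - 3*k^2 - 6*k + 8) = (k - 4)^2*(k + 2)*(k^2 + k - 2) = (k - 4)^2*(k - 1)*(k + 2)*(k + 2)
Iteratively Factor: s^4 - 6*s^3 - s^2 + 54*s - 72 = (s - 3)*(s^3 - 3*s^2 - 10*s + 24) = (s - 3)*(s + 3)*(s^2 - 6*s + 8) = (s - 3)*(s - 2)*(s + 3)*(s - 4)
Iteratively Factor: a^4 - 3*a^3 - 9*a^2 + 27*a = (a)*(a^3 - 3*a^2 - 9*a + 27) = a*(a - 3)*(a^2 - 9) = a*(a - 3)^2*(a + 3)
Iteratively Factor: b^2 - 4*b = (b - 4)*(b)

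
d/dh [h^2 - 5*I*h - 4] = 2*h - 5*I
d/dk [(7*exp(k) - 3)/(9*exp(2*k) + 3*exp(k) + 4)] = (-63*exp(2*k) + 54*exp(k) + 37)*exp(k)/(81*exp(4*k) + 54*exp(3*k) + 81*exp(2*k) + 24*exp(k) + 16)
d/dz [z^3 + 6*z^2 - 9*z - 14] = 3*z^2 + 12*z - 9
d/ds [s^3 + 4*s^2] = s*(3*s + 8)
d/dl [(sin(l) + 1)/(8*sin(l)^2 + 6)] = (-4*sin(l)^2 - 8*sin(l) + 3)*cos(l)/(2*(4*sin(l)^2 + 3)^2)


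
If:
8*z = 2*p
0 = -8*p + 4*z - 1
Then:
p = -1/7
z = -1/28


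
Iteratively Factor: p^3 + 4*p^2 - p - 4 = (p + 1)*(p^2 + 3*p - 4) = (p + 1)*(p + 4)*(p - 1)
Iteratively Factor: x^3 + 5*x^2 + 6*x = (x + 2)*(x^2 + 3*x) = x*(x + 2)*(x + 3)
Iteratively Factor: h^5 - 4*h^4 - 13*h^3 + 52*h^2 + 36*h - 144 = (h + 2)*(h^4 - 6*h^3 - h^2 + 54*h - 72) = (h - 2)*(h + 2)*(h^3 - 4*h^2 - 9*h + 36) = (h - 4)*(h - 2)*(h + 2)*(h^2 - 9) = (h - 4)*(h - 2)*(h + 2)*(h + 3)*(h - 3)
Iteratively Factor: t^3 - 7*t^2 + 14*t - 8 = (t - 1)*(t^2 - 6*t + 8) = (t - 4)*(t - 1)*(t - 2)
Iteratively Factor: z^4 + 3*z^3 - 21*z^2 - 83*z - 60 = (z - 5)*(z^3 + 8*z^2 + 19*z + 12) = (z - 5)*(z + 4)*(z^2 + 4*z + 3) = (z - 5)*(z + 3)*(z + 4)*(z + 1)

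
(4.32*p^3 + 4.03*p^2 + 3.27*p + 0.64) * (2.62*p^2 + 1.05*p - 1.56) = 11.3184*p^5 + 15.0946*p^4 + 6.0597*p^3 - 1.1765*p^2 - 4.4292*p - 0.9984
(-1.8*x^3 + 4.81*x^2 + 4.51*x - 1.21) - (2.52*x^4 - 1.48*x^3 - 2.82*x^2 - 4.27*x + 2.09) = -2.52*x^4 - 0.32*x^3 + 7.63*x^2 + 8.78*x - 3.3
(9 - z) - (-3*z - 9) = 2*z + 18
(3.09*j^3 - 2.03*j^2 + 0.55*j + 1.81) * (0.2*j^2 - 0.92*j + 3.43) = 0.618*j^5 - 3.2488*j^4 + 12.5763*j^3 - 7.1069*j^2 + 0.2213*j + 6.2083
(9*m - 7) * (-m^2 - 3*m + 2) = -9*m^3 - 20*m^2 + 39*m - 14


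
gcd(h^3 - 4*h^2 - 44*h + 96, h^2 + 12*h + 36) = h + 6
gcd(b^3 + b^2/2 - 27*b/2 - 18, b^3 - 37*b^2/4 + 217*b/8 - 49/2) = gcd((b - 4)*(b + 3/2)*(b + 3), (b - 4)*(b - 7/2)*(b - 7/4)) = b - 4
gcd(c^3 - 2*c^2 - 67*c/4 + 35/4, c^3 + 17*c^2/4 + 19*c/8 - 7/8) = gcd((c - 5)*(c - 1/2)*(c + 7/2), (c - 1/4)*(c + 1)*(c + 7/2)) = c + 7/2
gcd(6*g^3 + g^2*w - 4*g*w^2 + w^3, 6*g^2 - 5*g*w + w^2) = 6*g^2 - 5*g*w + w^2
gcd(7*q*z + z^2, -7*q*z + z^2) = z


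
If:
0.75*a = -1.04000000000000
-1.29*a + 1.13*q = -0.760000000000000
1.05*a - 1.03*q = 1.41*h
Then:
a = -1.39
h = 0.62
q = -2.26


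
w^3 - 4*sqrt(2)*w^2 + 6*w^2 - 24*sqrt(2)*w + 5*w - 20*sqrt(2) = (w + 1)*(w + 5)*(w - 4*sqrt(2))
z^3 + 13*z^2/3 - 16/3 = (z - 1)*(z + 4/3)*(z + 4)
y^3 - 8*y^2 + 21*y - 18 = (y - 3)^2*(y - 2)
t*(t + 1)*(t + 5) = t^3 + 6*t^2 + 5*t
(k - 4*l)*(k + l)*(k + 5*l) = k^3 + 2*k^2*l - 19*k*l^2 - 20*l^3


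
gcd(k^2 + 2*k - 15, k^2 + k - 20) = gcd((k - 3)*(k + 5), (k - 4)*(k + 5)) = k + 5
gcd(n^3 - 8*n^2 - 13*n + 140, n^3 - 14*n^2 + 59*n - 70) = n^2 - 12*n + 35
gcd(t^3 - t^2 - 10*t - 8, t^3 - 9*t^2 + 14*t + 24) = t^2 - 3*t - 4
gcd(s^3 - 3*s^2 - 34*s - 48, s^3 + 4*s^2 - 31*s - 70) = s + 2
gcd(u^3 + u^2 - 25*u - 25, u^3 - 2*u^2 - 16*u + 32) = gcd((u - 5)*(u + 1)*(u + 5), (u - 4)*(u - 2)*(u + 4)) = 1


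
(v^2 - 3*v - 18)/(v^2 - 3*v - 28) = (-v^2 + 3*v + 18)/(-v^2 + 3*v + 28)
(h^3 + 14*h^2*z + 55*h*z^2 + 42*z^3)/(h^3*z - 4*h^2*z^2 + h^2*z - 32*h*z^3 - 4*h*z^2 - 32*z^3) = (-h^3 - 14*h^2*z - 55*h*z^2 - 42*z^3)/(z*(-h^3 + 4*h^2*z - h^2 + 32*h*z^2 + 4*h*z + 32*z^2))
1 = 1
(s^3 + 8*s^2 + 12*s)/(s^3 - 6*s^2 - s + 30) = s*(s + 6)/(s^2 - 8*s + 15)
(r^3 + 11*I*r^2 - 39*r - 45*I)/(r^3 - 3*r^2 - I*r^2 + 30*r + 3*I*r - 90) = (r^2 + 6*I*r - 9)/(r^2 + r*(-3 - 6*I) + 18*I)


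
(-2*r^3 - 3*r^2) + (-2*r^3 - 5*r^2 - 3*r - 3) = -4*r^3 - 8*r^2 - 3*r - 3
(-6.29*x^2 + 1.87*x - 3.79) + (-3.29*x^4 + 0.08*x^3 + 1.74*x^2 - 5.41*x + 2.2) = -3.29*x^4 + 0.08*x^3 - 4.55*x^2 - 3.54*x - 1.59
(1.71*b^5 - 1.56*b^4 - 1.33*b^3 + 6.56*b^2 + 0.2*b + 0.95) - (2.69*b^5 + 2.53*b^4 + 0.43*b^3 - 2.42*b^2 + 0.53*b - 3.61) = -0.98*b^5 - 4.09*b^4 - 1.76*b^3 + 8.98*b^2 - 0.33*b + 4.56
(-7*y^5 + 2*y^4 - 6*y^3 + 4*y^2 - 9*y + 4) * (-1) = 7*y^5 - 2*y^4 + 6*y^3 - 4*y^2 + 9*y - 4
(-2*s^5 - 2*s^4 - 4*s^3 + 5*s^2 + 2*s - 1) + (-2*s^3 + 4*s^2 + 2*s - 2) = -2*s^5 - 2*s^4 - 6*s^3 + 9*s^2 + 4*s - 3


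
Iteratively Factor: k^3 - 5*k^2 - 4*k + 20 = (k + 2)*(k^2 - 7*k + 10) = (k - 2)*(k + 2)*(k - 5)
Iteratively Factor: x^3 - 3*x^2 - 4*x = (x + 1)*(x^2 - 4*x) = (x - 4)*(x + 1)*(x)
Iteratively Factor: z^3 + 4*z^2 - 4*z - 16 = (z + 2)*(z^2 + 2*z - 8) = (z + 2)*(z + 4)*(z - 2)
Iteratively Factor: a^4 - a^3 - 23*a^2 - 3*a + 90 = (a - 5)*(a^3 + 4*a^2 - 3*a - 18) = (a - 5)*(a + 3)*(a^2 + a - 6) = (a - 5)*(a + 3)^2*(a - 2)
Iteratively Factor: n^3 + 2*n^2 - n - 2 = (n + 2)*(n^2 - 1) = (n - 1)*(n + 2)*(n + 1)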